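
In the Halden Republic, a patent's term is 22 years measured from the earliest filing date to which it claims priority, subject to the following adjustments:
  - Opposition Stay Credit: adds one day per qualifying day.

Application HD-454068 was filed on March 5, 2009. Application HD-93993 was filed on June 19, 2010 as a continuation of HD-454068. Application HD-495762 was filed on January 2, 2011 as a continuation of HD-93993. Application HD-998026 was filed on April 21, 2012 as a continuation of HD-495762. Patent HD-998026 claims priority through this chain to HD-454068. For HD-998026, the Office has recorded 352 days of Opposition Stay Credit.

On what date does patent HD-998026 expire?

Earliest priority filing: 5 March 2009.
Base term: 5 March 2009 + 22 years → 5 March 2031.
Opposition Stay Credit: +352 days → 20 February 2032.

2032-02-20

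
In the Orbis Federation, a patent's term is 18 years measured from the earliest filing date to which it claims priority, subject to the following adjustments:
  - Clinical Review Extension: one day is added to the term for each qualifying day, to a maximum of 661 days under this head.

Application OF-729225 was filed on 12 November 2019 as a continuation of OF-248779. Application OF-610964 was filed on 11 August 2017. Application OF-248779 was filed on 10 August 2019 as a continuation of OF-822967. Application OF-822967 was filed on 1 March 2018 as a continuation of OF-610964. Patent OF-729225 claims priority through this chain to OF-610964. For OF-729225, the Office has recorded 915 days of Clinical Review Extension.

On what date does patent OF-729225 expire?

June 2, 2037

Earliest priority filing: 11 August 2017.
Base term: 11 August 2017 + 18 years → 11 August 2035.
Clinical Review Extension: 915 days claimed exceeds the 661-day cap, so +661 days → 2 June 2037.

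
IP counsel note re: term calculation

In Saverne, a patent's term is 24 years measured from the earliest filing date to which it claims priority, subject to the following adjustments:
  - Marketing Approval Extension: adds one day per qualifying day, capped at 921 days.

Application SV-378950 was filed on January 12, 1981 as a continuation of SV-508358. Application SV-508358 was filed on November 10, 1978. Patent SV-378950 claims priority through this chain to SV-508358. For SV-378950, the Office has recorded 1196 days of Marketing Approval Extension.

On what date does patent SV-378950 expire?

Earliest priority filing: 10 November 1978.
Base term: 10 November 1978 + 24 years → 10 November 2002.
Marketing Approval Extension: 1196 days claimed exceeds the 921-day cap, so +921 days → 19 May 2005.

May 19, 2005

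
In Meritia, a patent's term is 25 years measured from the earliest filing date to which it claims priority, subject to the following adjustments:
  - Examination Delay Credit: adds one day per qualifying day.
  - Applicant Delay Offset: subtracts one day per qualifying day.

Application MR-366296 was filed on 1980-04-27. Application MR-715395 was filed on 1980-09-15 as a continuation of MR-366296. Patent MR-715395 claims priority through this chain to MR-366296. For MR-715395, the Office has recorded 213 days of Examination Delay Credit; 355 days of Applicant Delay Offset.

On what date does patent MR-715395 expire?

Earliest priority filing: 27 April 1980.
Base term: 27 April 1980 + 25 years → 27 April 2005.
Examination Delay Credit: +213 days → 26 November 2005.
Applicant Delay Offset: −355 days → 6 December 2004.

December 6, 2004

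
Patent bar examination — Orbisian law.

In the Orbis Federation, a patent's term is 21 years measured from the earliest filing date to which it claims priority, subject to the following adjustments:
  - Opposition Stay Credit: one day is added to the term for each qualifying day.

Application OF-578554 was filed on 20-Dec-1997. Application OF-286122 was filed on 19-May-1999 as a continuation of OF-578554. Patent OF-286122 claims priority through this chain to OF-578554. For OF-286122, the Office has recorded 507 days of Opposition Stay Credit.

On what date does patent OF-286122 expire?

Earliest priority filing: 20 December 1997.
Base term: 20 December 1997 + 21 years → 20 December 2018.
Opposition Stay Credit: +507 days → 10 May 2020.

May 10, 2020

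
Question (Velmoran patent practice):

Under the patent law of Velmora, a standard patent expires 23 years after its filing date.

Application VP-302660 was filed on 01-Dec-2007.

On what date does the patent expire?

December 1, 2030

Filing date + 23 years → 1 December 2030.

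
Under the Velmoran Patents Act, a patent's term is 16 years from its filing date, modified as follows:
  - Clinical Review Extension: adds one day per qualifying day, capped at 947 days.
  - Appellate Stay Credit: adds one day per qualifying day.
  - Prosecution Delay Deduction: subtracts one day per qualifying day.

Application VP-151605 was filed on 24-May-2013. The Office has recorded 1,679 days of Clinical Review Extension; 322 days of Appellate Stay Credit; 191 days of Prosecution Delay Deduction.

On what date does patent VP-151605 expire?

May 6, 2032

Base term: filing date + 16 years → 24 May 2029.
Clinical Review Extension: 1679 days claimed exceeds the 947-day cap, so +947 days → 27 December 2031.
Appellate Stay Credit: +322 days → 13 November 2032.
Prosecution Delay Deduction: −191 days → 6 May 2032.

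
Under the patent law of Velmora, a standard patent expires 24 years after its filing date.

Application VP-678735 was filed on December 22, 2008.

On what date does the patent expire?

December 22, 2032

Filing date + 24 years → 22 December 2032.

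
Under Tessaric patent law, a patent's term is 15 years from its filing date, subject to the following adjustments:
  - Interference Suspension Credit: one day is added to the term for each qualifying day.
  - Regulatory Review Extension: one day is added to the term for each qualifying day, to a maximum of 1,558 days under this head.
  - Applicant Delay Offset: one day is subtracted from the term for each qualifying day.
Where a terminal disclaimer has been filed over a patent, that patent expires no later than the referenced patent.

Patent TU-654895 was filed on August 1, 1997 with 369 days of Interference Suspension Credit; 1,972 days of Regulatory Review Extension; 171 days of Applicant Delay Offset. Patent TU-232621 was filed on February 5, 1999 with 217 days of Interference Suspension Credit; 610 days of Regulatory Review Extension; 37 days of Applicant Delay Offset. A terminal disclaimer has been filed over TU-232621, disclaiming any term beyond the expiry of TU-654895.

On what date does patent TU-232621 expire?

2016-04-05

Natural term of TU-232621:
  Base: filing + 15 years → 5 February 2014.
  Interference Suspension Credit: +217 days → 10 September 2014.
  Regulatory Review Extension: 610 days (within the 1558-day cap) → +610 days → 12 May 2016.
  Applicant Delay Offset: −37 days → 5 April 2016.
Expiry of referenced patent TU-654895:
  Base: filing + 15 years → 1 August 2012.
  Interference Suspension Credit: +369 days → 5 August 2013.
  Regulatory Review Extension: 1972 days claimed exceeds the 1558-day cap, so +1558 days → 10 November 2017.
  Applicant Delay Offset: −171 days → 23 May 2017.
Terminal disclaimer: TU-232621 expires on the earlier of 5 April 2016 and 23 May 2017.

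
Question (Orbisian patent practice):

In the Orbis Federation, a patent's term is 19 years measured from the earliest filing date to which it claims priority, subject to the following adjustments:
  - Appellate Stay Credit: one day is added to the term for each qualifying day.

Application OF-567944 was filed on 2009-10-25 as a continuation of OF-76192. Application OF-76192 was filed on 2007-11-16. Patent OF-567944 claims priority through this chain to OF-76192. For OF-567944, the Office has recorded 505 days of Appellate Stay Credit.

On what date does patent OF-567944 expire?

Earliest priority filing: 16 November 2007.
Base term: 16 November 2007 + 19 years → 16 November 2026.
Appellate Stay Credit: +505 days → 4 April 2028.

April 4, 2028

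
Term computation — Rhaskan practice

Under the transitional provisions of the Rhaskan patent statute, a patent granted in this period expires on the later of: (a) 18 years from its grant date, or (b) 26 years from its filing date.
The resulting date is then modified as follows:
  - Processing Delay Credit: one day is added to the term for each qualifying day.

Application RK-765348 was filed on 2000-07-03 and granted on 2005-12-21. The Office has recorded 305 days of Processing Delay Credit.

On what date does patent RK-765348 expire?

(a) grant + 18 years → 21 December 2023.
(b) filing + 26 years → 3 July 2026.
Later of the two: 3 July 2026.
Processing Delay Credit: +305 days → 4 May 2027.

May 4, 2027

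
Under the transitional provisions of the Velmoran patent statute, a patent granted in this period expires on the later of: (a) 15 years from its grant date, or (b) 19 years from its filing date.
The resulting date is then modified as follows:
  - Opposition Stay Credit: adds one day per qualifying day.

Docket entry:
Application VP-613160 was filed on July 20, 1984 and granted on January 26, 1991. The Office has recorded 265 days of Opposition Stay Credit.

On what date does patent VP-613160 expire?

(a) grant + 15 years → 26 January 2006.
(b) filing + 19 years → 20 July 2003.
Later of the two: 26 January 2006.
Opposition Stay Credit: +265 days → 18 October 2006.

2006-10-18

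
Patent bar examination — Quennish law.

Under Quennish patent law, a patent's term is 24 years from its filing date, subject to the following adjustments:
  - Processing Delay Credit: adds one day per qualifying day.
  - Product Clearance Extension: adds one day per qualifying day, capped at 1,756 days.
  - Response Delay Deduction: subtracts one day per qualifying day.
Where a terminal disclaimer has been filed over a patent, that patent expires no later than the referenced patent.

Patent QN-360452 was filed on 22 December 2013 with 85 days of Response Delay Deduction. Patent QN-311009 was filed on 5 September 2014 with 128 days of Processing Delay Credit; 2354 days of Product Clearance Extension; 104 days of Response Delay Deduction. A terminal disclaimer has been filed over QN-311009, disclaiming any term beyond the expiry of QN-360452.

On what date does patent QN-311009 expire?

Natural term of QN-311009:
  Base: filing + 24 years → 5 September 2038.
  Processing Delay Credit: +128 days → 11 January 2039.
  Product Clearance Extension: 2354 days claimed exceeds the 1756-day cap, so +1756 days → 2 November 2043.
  Response Delay Deduction: −104 days → 21 July 2043.
Expiry of referenced patent QN-360452:
  Base: filing + 24 years → 22 December 2037.
  Response Delay Deduction: −85 days → 28 September 2037.
Terminal disclaimer: QN-311009 expires on the earlier of 21 July 2043 and 28 September 2037.

September 28, 2037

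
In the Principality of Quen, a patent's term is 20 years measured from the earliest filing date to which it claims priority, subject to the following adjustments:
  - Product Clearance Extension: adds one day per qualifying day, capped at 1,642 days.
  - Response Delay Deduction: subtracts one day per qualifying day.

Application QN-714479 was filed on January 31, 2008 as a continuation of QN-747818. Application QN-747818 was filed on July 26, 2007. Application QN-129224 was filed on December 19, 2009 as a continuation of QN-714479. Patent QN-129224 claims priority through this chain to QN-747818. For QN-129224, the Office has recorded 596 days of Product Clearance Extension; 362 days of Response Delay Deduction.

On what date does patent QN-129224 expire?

Earliest priority filing: 26 July 2007.
Base term: 26 July 2007 + 20 years → 26 July 2027.
Product Clearance Extension: 596 days (within the 1642-day cap) → +596 days → 13 March 2029.
Response Delay Deduction: −362 days → 16 March 2028.

2028-03-16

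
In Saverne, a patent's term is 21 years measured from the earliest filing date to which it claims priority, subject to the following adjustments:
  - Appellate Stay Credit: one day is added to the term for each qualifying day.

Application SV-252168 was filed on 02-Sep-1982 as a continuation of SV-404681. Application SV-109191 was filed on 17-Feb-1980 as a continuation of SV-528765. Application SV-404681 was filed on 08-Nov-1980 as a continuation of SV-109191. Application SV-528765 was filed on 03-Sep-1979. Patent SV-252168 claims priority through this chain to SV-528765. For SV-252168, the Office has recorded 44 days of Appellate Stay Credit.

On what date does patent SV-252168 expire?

Earliest priority filing: 3 September 1979.
Base term: 3 September 1979 + 21 years → 3 September 2000.
Appellate Stay Credit: +44 days → 17 October 2000.

October 17, 2000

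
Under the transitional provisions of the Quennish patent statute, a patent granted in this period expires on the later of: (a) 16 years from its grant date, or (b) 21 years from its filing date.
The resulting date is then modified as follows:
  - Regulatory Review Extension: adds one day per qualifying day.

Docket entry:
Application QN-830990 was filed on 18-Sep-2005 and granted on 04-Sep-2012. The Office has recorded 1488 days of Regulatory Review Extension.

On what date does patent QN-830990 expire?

2032-10-01

(a) grant + 16 years → 4 September 2028.
(b) filing + 21 years → 18 September 2026.
Later of the two: 4 September 2028.
Regulatory Review Extension: +1488 days → 1 October 2032.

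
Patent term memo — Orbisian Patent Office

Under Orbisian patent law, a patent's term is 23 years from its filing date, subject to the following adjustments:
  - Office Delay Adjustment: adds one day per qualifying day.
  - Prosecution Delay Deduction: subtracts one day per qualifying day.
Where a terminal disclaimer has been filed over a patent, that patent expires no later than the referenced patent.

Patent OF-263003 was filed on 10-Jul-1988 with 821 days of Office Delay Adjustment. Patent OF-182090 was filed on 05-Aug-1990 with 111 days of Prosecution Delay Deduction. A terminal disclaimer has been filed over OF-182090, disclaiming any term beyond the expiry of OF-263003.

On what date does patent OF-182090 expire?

Natural term of OF-182090:
  Base: filing + 23 years → 5 August 2013.
  Prosecution Delay Deduction: −111 days → 16 April 2013.
Expiry of referenced patent OF-263003:
  Base: filing + 23 years → 10 July 2011.
  Office Delay Adjustment: +821 days → 8 October 2013.
Terminal disclaimer: OF-182090 expires on the earlier of 16 April 2013 and 8 October 2013.

2013-04-16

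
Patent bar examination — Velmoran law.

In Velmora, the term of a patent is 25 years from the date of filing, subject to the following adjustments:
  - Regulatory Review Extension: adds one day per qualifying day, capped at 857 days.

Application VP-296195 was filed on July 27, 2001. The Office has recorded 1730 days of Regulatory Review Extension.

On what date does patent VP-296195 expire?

Base term: filing date + 25 years → 27 July 2026.
Regulatory Review Extension: 1730 days claimed exceeds the 857-day cap, so +857 days → 30 November 2028.

2028-11-30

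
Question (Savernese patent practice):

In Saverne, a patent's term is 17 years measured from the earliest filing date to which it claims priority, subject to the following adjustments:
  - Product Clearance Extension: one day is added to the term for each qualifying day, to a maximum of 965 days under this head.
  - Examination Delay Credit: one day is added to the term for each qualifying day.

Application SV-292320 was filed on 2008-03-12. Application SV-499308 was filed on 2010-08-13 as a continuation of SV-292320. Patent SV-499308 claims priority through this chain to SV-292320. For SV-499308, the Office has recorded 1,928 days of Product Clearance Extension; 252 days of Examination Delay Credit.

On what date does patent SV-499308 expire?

Earliest priority filing: 12 March 2008.
Base term: 12 March 2008 + 17 years → 12 March 2025.
Product Clearance Extension: 1928 days claimed exceeds the 965-day cap, so +965 days → 2 November 2027.
Examination Delay Credit: +252 days → 11 July 2028.

2028-07-11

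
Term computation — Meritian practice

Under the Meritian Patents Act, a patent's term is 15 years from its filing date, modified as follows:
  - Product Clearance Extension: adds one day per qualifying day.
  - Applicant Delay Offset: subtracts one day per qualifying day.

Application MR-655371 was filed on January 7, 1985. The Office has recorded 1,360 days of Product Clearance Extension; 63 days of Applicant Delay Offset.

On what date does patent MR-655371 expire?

2003-07-27

Base term: filing date + 15 years → 7 January 2000.
Product Clearance Extension: +1360 days → 28 September 2003.
Applicant Delay Offset: −63 days → 27 July 2003.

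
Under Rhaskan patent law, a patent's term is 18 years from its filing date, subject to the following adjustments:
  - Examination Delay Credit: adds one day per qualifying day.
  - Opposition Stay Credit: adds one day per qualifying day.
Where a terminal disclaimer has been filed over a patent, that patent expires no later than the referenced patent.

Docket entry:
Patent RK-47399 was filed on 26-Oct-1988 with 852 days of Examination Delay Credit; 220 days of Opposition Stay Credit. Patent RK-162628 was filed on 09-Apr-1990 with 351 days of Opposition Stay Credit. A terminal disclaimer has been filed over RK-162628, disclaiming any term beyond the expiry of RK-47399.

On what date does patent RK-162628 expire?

March 26, 2009

Natural term of RK-162628:
  Base: filing + 18 years → 9 April 2008.
  Opposition Stay Credit: +351 days → 26 March 2009.
Expiry of referenced patent RK-47399:
  Base: filing + 18 years → 26 October 2006.
  Examination Delay Credit: +852 days → 24 February 2009.
  Opposition Stay Credit: +220 days → 2 October 2009.
Terminal disclaimer: RK-162628 expires on the earlier of 26 March 2009 and 2 October 2009.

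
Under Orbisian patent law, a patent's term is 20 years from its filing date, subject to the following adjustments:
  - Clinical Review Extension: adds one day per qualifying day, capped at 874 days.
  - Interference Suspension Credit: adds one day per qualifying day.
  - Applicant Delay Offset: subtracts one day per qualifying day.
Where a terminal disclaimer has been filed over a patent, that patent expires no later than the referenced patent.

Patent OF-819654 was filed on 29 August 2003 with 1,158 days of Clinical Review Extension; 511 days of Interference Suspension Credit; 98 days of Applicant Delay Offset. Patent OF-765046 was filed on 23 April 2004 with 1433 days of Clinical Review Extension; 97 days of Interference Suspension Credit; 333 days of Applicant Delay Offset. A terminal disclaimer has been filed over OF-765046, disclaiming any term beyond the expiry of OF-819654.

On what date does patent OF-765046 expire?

January 21, 2026

Natural term of OF-765046:
  Base: filing + 20 years → 23 April 2024.
  Clinical Review Extension: 1433 days claimed exceeds the 874-day cap, so +874 days → 14 September 2026.
  Interference Suspension Credit: +97 days → 20 December 2026.
  Applicant Delay Offset: −333 days → 21 January 2026.
Expiry of referenced patent OF-819654:
  Base: filing + 20 years → 29 August 2023.
  Clinical Review Extension: 1158 days claimed exceeds the 874-day cap, so +874 days → 19 January 2026.
  Interference Suspension Credit: +511 days → 14 June 2027.
  Applicant Delay Offset: −98 days → 8 March 2027.
Terminal disclaimer: OF-765046 expires on the earlier of 21 January 2026 and 8 March 2027.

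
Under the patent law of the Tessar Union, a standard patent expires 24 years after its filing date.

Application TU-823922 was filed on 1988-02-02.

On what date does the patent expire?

February 2, 2012

Filing date + 24 years → 2 February 2012.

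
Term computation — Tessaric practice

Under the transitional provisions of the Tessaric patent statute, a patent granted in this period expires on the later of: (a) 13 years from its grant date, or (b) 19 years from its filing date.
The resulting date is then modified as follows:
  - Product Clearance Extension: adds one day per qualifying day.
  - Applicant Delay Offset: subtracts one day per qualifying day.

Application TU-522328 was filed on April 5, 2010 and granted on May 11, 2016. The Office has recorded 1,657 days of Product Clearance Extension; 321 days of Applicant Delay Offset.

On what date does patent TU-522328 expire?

(a) grant + 13 years → 11 May 2029.
(b) filing + 19 years → 5 April 2029.
Later of the two: 11 May 2029.
Product Clearance Extension: +1657 days → 23 November 2033.
Applicant Delay Offset: −321 days → 6 January 2033.

January 6, 2033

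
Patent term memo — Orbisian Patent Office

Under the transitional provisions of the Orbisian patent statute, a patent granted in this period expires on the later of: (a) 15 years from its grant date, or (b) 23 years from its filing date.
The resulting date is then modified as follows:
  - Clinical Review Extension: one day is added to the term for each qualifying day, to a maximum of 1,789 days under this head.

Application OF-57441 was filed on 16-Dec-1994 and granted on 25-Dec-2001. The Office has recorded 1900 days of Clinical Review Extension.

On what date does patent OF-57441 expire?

(a) grant + 15 years → 25 December 2016.
(b) filing + 23 years → 16 December 2017.
Later of the two: 16 December 2017.
Clinical Review Extension: 1900 days claimed exceeds the 1789-day cap, so +1789 days → 9 November 2022.

2022-11-09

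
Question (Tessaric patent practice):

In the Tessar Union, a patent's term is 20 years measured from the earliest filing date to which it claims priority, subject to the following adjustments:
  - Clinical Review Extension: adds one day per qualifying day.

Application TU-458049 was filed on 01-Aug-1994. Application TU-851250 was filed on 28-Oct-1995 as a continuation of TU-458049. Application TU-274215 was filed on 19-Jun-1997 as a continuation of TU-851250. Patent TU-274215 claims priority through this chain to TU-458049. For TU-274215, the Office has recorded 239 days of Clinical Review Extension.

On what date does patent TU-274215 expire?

Earliest priority filing: 1 August 1994.
Base term: 1 August 1994 + 20 years → 1 August 2014.
Clinical Review Extension: +239 days → 28 March 2015.

2015-03-28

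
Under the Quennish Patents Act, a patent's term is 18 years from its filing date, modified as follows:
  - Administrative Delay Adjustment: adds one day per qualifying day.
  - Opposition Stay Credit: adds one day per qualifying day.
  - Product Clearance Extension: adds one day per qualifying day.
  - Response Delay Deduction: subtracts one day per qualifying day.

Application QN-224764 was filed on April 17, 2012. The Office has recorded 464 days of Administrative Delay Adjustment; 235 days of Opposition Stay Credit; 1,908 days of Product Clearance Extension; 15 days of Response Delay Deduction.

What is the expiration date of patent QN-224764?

Base term: filing date + 18 years → 17 April 2030.
Administrative Delay Adjustment: +464 days → 25 July 2031.
Opposition Stay Credit: +235 days → 16 March 2032.
Product Clearance Extension: +1908 days → 6 June 2037.
Response Delay Deduction: −15 days → 22 May 2037.

May 22, 2037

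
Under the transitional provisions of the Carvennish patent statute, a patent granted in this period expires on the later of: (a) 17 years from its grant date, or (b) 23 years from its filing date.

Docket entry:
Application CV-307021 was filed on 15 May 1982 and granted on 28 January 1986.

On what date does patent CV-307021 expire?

(a) grant + 17 years → 28 January 2003.
(b) filing + 23 years → 15 May 2005.
Later of the two: 15 May 2005.

2005-05-15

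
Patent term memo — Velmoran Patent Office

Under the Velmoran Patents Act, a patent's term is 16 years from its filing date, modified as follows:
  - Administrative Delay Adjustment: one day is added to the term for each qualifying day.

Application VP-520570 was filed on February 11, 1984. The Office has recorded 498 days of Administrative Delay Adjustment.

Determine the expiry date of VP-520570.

Base term: filing date + 16 years → 11 February 2000.
Administrative Delay Adjustment: +498 days → 23 June 2001.

June 23, 2001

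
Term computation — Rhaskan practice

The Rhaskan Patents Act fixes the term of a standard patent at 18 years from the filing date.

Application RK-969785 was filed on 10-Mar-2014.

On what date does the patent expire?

Filing date + 18 years → 10 March 2032.

March 10, 2032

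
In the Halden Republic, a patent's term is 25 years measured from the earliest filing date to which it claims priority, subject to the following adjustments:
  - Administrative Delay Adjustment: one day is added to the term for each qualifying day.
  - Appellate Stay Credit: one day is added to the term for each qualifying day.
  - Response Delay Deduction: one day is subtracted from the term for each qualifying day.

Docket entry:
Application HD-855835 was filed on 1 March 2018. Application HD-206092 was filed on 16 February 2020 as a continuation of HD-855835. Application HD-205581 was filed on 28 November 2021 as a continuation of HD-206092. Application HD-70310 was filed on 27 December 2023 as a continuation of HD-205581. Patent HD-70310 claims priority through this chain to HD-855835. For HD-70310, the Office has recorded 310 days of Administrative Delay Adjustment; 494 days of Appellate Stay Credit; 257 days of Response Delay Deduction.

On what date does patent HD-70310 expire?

August 29, 2044

Earliest priority filing: 1 March 2018.
Base term: 1 March 2018 + 25 years → 1 March 2043.
Administrative Delay Adjustment: +310 days → 5 January 2044.
Appellate Stay Credit: +494 days → 13 May 2045.
Response Delay Deduction: −257 days → 29 August 2044.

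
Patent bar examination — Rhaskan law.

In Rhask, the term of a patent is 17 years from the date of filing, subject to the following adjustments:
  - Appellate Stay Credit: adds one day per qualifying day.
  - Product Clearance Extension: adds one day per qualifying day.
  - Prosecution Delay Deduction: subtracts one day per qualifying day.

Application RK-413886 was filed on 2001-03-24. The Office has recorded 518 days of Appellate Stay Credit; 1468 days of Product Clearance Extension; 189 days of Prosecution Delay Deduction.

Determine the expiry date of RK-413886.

February 23, 2023

Base term: filing date + 17 years → 24 March 2018.
Appellate Stay Credit: +518 days → 24 August 2019.
Product Clearance Extension: +1468 days → 31 August 2023.
Prosecution Delay Deduction: −189 days → 23 February 2023.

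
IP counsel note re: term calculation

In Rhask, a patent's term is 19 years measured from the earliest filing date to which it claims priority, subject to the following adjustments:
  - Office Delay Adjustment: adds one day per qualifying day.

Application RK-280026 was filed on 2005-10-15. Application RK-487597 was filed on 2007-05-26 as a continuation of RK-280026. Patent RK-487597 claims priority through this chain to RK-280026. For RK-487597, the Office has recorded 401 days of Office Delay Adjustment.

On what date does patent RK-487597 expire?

2025-11-20

Earliest priority filing: 15 October 2005.
Base term: 15 October 2005 + 19 years → 15 October 2024.
Office Delay Adjustment: +401 days → 20 November 2025.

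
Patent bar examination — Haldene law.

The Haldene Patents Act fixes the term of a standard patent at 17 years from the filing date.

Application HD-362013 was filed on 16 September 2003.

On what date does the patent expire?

2020-09-16

Filing date + 17 years → 16 September 2020.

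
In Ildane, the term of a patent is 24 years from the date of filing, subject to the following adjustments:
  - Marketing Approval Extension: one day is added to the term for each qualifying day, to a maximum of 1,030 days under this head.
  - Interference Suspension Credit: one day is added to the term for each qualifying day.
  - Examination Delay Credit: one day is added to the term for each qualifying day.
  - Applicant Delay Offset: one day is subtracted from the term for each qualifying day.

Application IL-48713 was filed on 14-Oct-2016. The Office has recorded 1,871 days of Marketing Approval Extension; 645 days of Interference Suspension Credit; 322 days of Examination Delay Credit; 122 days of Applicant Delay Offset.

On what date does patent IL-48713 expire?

Base term: filing date + 24 years → 14 October 2040.
Marketing Approval Extension: 1871 days claimed exceeds the 1030-day cap, so +1030 days → 10 August 2043.
Interference Suspension Credit: +645 days → 16 May 2045.
Examination Delay Credit: +322 days → 3 April 2046.
Applicant Delay Offset: −122 days → 2 December 2045.

December 2, 2045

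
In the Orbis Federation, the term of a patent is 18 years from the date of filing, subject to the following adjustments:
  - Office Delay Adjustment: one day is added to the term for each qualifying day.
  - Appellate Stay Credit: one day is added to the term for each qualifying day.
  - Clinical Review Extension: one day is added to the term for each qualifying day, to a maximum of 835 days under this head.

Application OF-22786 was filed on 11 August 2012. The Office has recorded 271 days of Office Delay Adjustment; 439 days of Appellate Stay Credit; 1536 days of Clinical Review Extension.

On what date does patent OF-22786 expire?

Base term: filing date + 18 years → 11 August 2030.
Office Delay Adjustment: +271 days → 9 May 2031.
Appellate Stay Credit: +439 days → 21 July 2032.
Clinical Review Extension: 1536 days claimed exceeds the 835-day cap, so +835 days → 3 November 2034.

2034-11-03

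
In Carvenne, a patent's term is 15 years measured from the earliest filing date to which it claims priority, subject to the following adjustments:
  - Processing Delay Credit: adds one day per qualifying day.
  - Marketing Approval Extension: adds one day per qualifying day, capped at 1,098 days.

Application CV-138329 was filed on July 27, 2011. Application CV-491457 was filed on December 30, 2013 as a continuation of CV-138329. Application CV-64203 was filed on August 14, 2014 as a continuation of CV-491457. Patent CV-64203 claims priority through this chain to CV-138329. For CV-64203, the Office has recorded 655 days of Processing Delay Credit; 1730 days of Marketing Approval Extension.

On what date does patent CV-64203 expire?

2031-05-15

Earliest priority filing: 27 July 2011.
Base term: 27 July 2011 + 15 years → 27 July 2026.
Processing Delay Credit: +655 days → 12 May 2028.
Marketing Approval Extension: 1730 days claimed exceeds the 1098-day cap, so +1098 days → 15 May 2031.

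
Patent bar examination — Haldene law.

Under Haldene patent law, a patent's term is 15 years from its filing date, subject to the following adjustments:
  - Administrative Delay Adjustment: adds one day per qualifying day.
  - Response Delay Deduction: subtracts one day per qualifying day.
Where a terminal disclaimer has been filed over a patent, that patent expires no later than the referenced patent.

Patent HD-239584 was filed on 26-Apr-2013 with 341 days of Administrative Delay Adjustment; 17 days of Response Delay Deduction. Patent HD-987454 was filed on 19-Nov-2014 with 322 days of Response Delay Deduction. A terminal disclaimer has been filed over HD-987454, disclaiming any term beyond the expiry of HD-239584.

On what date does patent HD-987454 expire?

Natural term of HD-987454:
  Base: filing + 15 years → 19 November 2029.
  Response Delay Deduction: −322 days → 1 January 2029.
Expiry of referenced patent HD-239584:
  Base: filing + 15 years → 26 April 2028.
  Administrative Delay Adjustment: +341 days → 2 April 2029.
  Response Delay Deduction: −17 days → 16 March 2029.
Terminal disclaimer: HD-987454 expires on the earlier of 1 January 2029 and 16 March 2029.

January 1, 2029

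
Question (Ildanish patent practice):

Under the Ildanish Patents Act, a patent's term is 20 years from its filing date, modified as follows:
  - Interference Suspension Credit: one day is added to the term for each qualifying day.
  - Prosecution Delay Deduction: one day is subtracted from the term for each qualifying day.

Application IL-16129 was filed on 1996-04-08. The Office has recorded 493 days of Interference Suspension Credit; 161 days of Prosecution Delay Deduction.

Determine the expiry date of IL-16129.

Base term: filing date + 20 years → 8 April 2016.
Interference Suspension Credit: +493 days → 14 August 2017.
Prosecution Delay Deduction: −161 days → 6 March 2017.

2017-03-06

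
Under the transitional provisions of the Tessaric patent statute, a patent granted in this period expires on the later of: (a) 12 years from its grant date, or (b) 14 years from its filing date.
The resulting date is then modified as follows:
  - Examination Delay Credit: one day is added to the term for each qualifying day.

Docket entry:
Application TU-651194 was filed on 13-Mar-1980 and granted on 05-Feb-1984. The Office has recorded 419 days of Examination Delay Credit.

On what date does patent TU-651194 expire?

(a) grant + 12 years → 5 February 1996.
(b) filing + 14 years → 13 March 1994.
Later of the two: 5 February 1996.
Examination Delay Credit: +419 days → 30 March 1997.

1997-03-30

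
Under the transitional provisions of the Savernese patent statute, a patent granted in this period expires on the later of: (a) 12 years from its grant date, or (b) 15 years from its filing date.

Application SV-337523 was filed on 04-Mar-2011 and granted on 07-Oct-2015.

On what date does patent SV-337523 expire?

(a) grant + 12 years → 7 October 2027.
(b) filing + 15 years → 4 March 2026.
Later of the two: 7 October 2027.

October 7, 2027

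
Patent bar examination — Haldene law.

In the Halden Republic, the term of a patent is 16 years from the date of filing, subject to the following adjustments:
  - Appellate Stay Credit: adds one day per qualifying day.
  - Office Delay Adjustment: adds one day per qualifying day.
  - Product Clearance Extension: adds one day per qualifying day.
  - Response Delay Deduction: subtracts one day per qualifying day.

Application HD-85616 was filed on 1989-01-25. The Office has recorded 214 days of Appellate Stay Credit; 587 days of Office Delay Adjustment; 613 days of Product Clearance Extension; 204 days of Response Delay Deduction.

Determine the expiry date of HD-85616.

Base term: filing date + 16 years → 25 January 2005.
Appellate Stay Credit: +214 days → 27 August 2005.
Office Delay Adjustment: +587 days → 6 April 2007.
Product Clearance Extension: +613 days → 9 December 2008.
Response Delay Deduction: −204 days → 19 May 2008.

2008-05-19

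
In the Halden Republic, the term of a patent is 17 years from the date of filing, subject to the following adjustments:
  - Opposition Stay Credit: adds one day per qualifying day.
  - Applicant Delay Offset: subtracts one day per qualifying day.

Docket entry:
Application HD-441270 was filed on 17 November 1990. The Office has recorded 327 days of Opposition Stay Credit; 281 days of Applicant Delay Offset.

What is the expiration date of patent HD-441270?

2008-01-02

Base term: filing date + 17 years → 17 November 2007.
Opposition Stay Credit: +327 days → 9 October 2008.
Applicant Delay Offset: −281 days → 2 January 2008.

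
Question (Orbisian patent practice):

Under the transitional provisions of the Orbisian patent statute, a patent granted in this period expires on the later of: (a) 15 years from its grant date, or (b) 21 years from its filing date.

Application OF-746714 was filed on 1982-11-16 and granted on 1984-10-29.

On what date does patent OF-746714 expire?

(a) grant + 15 years → 29 October 1999.
(b) filing + 21 years → 16 November 2003.
Later of the two: 16 November 2003.

2003-11-16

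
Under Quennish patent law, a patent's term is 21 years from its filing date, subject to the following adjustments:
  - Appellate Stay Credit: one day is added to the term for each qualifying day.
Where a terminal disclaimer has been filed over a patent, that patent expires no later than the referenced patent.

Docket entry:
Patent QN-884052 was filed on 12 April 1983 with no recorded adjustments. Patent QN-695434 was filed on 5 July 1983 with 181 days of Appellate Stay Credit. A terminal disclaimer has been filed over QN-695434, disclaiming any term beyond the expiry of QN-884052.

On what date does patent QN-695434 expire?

April 12, 2004

Natural term of QN-695434:
  Base: filing + 21 years → 5 July 2004.
  Appellate Stay Credit: +181 days → 2 January 2005.
Expiry of referenced patent QN-884052:
  Base: filing + 21 years → 12 April 2004.
Terminal disclaimer: QN-695434 expires on the earlier of 2 January 2005 and 12 April 2004.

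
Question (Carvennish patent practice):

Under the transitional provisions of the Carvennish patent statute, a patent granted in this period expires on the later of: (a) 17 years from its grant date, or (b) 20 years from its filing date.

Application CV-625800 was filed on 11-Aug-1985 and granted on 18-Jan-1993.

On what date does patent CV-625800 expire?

(a) grant + 17 years → 18 January 2010.
(b) filing + 20 years → 11 August 2005.
Later of the two: 18 January 2010.

January 18, 2010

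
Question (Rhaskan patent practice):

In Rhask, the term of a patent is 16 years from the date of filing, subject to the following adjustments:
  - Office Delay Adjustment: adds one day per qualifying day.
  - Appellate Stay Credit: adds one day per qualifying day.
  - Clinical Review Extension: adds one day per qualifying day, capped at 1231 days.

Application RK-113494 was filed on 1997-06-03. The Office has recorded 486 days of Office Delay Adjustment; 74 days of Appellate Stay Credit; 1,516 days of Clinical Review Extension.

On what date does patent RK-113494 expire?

Base term: filing date + 16 years → 3 June 2013.
Office Delay Adjustment: +486 days → 2 October 2014.
Appellate Stay Credit: +74 days → 15 December 2014.
Clinical Review Extension: 1516 days claimed exceeds the 1231-day cap, so +1231 days → 29 April 2018.

2018-04-29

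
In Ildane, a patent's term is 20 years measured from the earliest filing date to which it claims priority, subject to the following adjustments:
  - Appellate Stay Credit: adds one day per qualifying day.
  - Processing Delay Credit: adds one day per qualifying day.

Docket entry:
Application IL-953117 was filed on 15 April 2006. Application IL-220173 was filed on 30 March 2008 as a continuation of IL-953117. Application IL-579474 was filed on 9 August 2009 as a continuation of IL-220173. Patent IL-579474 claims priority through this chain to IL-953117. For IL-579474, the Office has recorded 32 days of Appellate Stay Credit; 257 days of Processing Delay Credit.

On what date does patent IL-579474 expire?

2027-01-29

Earliest priority filing: 15 April 2006.
Base term: 15 April 2006 + 20 years → 15 April 2026.
Appellate Stay Credit: +32 days → 17 May 2026.
Processing Delay Credit: +257 days → 29 January 2027.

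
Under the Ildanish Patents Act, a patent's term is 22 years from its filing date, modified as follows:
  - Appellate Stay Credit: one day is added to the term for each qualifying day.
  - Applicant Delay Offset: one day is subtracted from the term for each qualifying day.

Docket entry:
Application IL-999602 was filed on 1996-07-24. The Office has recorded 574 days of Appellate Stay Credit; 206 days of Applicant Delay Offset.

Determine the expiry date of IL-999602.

Base term: filing date + 22 years → 24 July 2018.
Appellate Stay Credit: +574 days → 18 February 2020.
Applicant Delay Offset: −206 days → 27 July 2019.

July 27, 2019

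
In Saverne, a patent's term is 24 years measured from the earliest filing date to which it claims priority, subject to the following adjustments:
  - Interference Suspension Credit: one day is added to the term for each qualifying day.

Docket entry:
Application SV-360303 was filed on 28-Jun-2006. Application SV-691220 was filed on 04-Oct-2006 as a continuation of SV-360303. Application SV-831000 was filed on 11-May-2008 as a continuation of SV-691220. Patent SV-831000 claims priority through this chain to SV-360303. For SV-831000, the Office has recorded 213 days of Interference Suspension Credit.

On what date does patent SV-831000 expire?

2031-01-27

Earliest priority filing: 28 June 2006.
Base term: 28 June 2006 + 24 years → 28 June 2030.
Interference Suspension Credit: +213 days → 27 January 2031.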